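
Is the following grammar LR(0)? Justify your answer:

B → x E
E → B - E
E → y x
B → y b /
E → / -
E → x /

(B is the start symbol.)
No. Shift-reduce conflict between [E → x / .] and [E → / . -]

A grammar is LR(0) if no state in the canonical LR(0) collection has:
  - both a shift item (dot before a terminal) and a complete item (shift-reduce conflict), or
  - two or more complete items (reduce-reduce conflict; the accept item [B' → B .] counts as a complete item here).

Augment with B' → B and build the canonical LR(0) collection (I0 = CLOSURE({[B' → . B]}), then GOTO on every symbol after a dot until no new states appear). It has 16 states:
  I0: { [B → . x E], [B → . y b /], [B' → . B] }  — shift
  I1: { [B' → B .] }  — accept
  I2: { [B → . x E], [B → . y b /], [B → x . E], [E → . / -], [E → . B - E], [E → . x /], [E → . y x] }  — shift
  I3: { [B → y . b /] }  — shift
  I4: { [B → y b . /] }  — shift
  I5: { [B → y b / .] }  — reduce
  I6: { [E → / . -] }  — shift
  I7: { [E → B . - E] }  — shift
  I8: { [B → x E .] }  — reduce
  I9: { [B → . x E], [B → . y b /], [B → x . E], [E → . / -], [E → . B - E], [E → . x /], [E → . y x], [E → x . /] }  — shift
  I10: { [B → y . b /], [E → y . x] }  — shift
  I11: { [E → y x .] }  — reduce
  I12: { [E → / . -], [E → x / .] }  — shift, reduce
  I13: { [E → / - .] }  — reduce
  I14: { [B → . x E], [B → . y b /], [E → . / -], [E → . B - E], [E → . x /], [E → . y x], [E → B - . E] }  — shift
  I15: { [E → B - E .] }  — reduce

Conflict in state I12:
  Shift-reduce conflict between [E → x / .] and [E → / . -]
So the grammar is NOT LR(0).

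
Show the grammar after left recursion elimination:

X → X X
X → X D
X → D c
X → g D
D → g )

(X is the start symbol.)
X is directly left-recursive. The standard transformation for
  A → A α₁ | ... | A α_m | β₁ | ... | β_n
is
  A  → β₁ A' | ... | β_n A'
  A' → α₁ A' | ... | α_m A' | ε

X → D c becomes X → D c X'
X → g D becomes X → g D X'
X → X X becomes X' → X X'
X → X D becomes X' → D X'
Add X' → ε

Productions for other non-terminals are unchanged:
  D → g )

Resulting grammar:
X → D c X'
X → g D X'
X' → X X'
X' → D X'
X' → ε
D → g )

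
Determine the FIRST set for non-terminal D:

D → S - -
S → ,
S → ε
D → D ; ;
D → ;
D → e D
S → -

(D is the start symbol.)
{ ',', '-', ';', 'e' }

FIRST sets of the other non-terminals involved (by the same procedure, iterated to a fixed point):
  FIRST(S) = { ',', '-', ε }

From D → S - -:
  - S is a non-terminal: add FIRST(S) \ {ε} = { ',', '-' }
    S is nullable, so continue to the next symbol
  - '-' is a terminal: add '-' and stop
From D → D ; ;:
  - D is the symbol being defined: contributes nothing new
    D is not nullable, so stop
From D → ;:
  - ';' is a terminal: add ';' and stop
From D → e D:
  - e is a terminal: add 'e' and stop

Collecting: FIRST(D) = { ',', '-', ';', 'e' }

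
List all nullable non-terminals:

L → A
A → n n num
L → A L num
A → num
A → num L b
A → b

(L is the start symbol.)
None

A non-terminal is nullable if it can derive ε (the empty string): either it has an ε-production, or it has a production whose right-hand side consists entirely of nullable non-terminals.

There are no ε-productions, so no non-terminal can derive ε.
No non-terminals are nullable.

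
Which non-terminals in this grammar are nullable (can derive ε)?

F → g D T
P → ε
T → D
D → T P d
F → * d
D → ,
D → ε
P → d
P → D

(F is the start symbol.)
ε-productions: P → ε, D → ε
So P, D are immediately nullable.
T → D: every symbol on the right is nullable, so T is nullable too.
No further non-terminal can be added: every production for the remaining non-terminals contains a terminal or a non-nullable non-terminal.
Nullable = { 'D', 'P', 'T' }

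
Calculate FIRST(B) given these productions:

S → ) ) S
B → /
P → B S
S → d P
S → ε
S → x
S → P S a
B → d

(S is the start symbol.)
From B → /:
  - '/' is a terminal: add '/' and stop
From B → d:
  - d is a terminal: add 'd' and stop

Collecting: FIRST(B) = { '/', 'd' }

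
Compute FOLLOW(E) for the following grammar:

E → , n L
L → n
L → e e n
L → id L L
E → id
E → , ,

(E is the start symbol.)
{ $ }

To compute FOLLOW(E), find every occurrence of E on a right-hand side N → α E β: add FIRST(β) \ {ε}, and if β is empty or nullable also add FOLLOW(N). Iterate to a fixed point.

E is the start symbol, so $ ∈ FOLLOW(E).
E does not occur on any right-hand side.

Taking the union: FOLLOW(E) = { $ }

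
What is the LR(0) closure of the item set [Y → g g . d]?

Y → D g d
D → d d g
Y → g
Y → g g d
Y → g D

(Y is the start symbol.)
{ [Y → g g . d] }

To compute CLOSURE, for each item [A → α.Bβ] where B is a non-terminal, add [B → .γ] for all productions B → γ; repeat for the newly added items until nothing changes.

Start with: [Y → g g . d]
The dot precedes the terminal d, so nothing is added.

CLOSURE = { [Y → g g . d] }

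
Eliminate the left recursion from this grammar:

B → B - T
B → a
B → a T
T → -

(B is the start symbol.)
B is directly left-recursive. The standard transformation for
  A → A α₁ | ... | A α_m | β₁ | ... | β_n
is
  A  → β₁ A' | ... | β_n A'
  A' → α₁ A' | ... | α_m A' | ε

B → a becomes B → a B'
B → a T becomes B → a T B'
B → B - T becomes B' → - T B'
Add B' → ε

Productions for other non-terminals are unchanged:
  T → -

Resulting grammar:
B → a B'
B → a T B'
B' → - T B'
B' → ε
T → -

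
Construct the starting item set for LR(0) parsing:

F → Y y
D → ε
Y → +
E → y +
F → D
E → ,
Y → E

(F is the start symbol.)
{ [D → .], [E → . ,], [E → . y +], [F → . D], [F → . Y y], [F' → . F], [Y → . +], [Y → . E] }

First, augment the grammar with F' → F
I₀ = CLOSURE({ [F' → . F] }):
  [F' → . F] has the dot before F: add [F → . Y y], [F → . D]
  [F → . Y y] has the dot before Y: add [Y → . +], [Y → . E]
  [F → . D] has the dot before D: add [D → .]
  [Y → . E] has the dot before E: add [E → . y +], [E → . ,]
No further items can be added.

I₀ = { [D → .], [E → . ,], [E → . y +], [F → . D], [F → . Y y], [F' → . F], [Y → . +], [Y → . E] }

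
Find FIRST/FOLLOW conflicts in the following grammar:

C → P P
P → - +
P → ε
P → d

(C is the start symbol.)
Yes. P → '-' '+' with FOLLOW(P) on { '-' }; P → d with FOLLOW(P) on { 'd' }

Nullable non-terminals: C, P.
C has a nullable alternative but only one production, so nothing to check.

P: nullable alternative(s) P → ε; FOLLOW(P) = { $, '-', 'd' }
  P → - +: FIRST \ {ε} = { '-' } — overlaps FOLLOW(P) on { '-' }: CONFLICT
  P → ε: FIRST \ {ε} = { } — this is the only nullable alternative, skip
  P → d: FIRST \ {ε} = { 'd' } — overlaps FOLLOW(P) on { 'd' }: CONFLICT

So the grammar has 2 FIRST/FOLLOW conflicts (marked CONFLICT above).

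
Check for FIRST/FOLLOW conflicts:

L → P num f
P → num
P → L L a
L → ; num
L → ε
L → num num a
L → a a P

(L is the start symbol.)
Yes. L → P num f with FOLLOW(L) on { ';', 'a', 'num' }; L → ';' num with FOLLOW(L) on { ';' }; L → num num a with FOLLOW(L) on { 'num' }; L → a a P with FOLLOW(L) on { 'a' }

Nullable non-terminals: L.
FIRST sets used below: FIRST(P) = { ';', 'a', 'num' }

L: nullable alternative(s) L → ε; FOLLOW(L) = { $, ';', 'a', 'num' }
  L → P num f: FIRST \ {ε} = { ';', 'a', 'num' } — overlaps FOLLOW(L) on { ';', 'a', 'num' }: CONFLICT
  L → ; num: FIRST \ {ε} = { ';' } — overlaps FOLLOW(L) on { ';' }: CONFLICT
  L → ε: FIRST \ {ε} = { } — this is the only nullable alternative, skip
  L → num num a: FIRST \ {ε} = { 'num' } — overlaps FOLLOW(L) on { 'num' }: CONFLICT
  L → a a P: FIRST \ {ε} = { 'a' } — overlaps FOLLOW(L) on { 'a' }: CONFLICT

P has no nullable alternative, so no FIRST/FOLLOW check is needed there.

So the grammar has 4 FIRST/FOLLOW conflicts (marked CONFLICT above).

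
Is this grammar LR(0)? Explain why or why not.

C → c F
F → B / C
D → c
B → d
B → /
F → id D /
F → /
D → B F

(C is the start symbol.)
A grammar is LR(0) if no state in the canonical LR(0) collection has:
  - both a shift item (dot before a terminal) and a complete item (shift-reduce conflict), or
  - two or more complete items (reduce-reduce conflict; the accept item [C' → C .] counts as a complete item here).

Augment with C' → C and build the canonical LR(0) collection (I0 = CLOSURE({[C' → . C]}), then GOTO on every symbol after a dot until no new states appear). It has 16 states:
  I0: { [C → . c F], [C' → . C] }  — shift
  I1: { [C' → C .] }  — accept
  I2: { [B → . /], [B → . d], [C → c . F], [F → . /], [F → . B / C], [F → . id D /] }  — shift
  I3: { [B → / .], [F → / .] }  — 2 reduces
  I4: { [F → B . / C] }  — shift
  I5: { [C → c F .] }  — reduce
  I6: { [B → d .] }  — reduce
  I7: { [B → . /], [B → . d], [D → . B F], [D → . c], [F → id . D /] }  — shift
  I8: { [B → / .] }  — reduce
  I9: { [B → . /], [B → . d], [D → B . F], [F → . /], [F → . B / C], [F → . id D /] }  — shift
  I10: { [F → id D . /] }  — shift
  I11: { [D → c .] }  — reduce
  I12: { [F → id D / .] }  — reduce
  I13: { [D → B F .] }  — reduce
  I14: { [C → . c F], [F → B / . C] }  — shift
  I15: { [F → B / C .] }  — reduce

Conflict in state I3:
  Reduce-reduce conflict: [B → / .] and [F → / .]
So the grammar is NOT LR(0).

Answer: No. Reduce-reduce conflict: [B → / .] and [F → / .]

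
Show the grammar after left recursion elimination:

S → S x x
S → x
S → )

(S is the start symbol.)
S is directly left-recursive. The standard transformation for
  A → A α₁ | ... | A α_m | β₁ | ... | β_n
is
  A  → β₁ A' | ... | β_n A'
  A' → α₁ A' | ... | α_m A' | ε

S → x becomes S → x S'
S → ) becomes S → ) S'
S → S x x becomes S' → x x S'
Add S' → ε

Resulting grammar:
S → x S'
S → ) S'
S' → x x S'
S' → ε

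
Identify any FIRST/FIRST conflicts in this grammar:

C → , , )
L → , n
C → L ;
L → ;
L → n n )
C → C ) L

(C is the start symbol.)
FIRST sets of the non-terminals at (or reachable through a nullable prefix from) the front of some alternative:
  FIRST(L) = { ',', ';', 'n' }
  FIRST(C) = { ',', ';', 'n' }

Productions for C:
  C → , , ): FIRST = { ',' }
  C → L ;: FIRST = { ',', ';', 'n' }
  C → C ) L: FIRST = { ',', ';', 'n' }
Productions for L:
  L → , n: FIRST = { ',' }
  L → ;: FIRST = { ';' }
  L → n n ): FIRST = { 'n' }

Conflict for C: C → , , ) and C → L ;
  Overlap: { ',' }
Conflict for C: C → , , ) and C → C ) L
  Overlap: { ',' }
Conflict for C: C → L ; and C → C ) L
  Overlap: { ',', ';', 'n' }

Answer: Yes. C → ',' ',' ')' / C → L ';' on { ',' }; C → ',' ',' ')' / C → C ')' L on { ',' }; C → L ';' / C → C ')' L on { ',', ';', 'n' }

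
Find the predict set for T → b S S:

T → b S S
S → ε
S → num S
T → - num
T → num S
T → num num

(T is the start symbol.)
PREDICT(T → b S S) = (FIRST(RHS) \ {ε}) ∪ (FOLLOW(T) if ε ∈ FIRST(RHS), i.e. RHS ⇒* ε)
FIRST(b S S) = { 'b' }
ε ∉ FIRST(b S S), so FOLLOW(T) is not added.
PREDICT(T → b S S) = { 'b' }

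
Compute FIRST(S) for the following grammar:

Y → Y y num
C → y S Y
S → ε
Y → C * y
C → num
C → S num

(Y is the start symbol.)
From S → ε:
  - ε-production, so ε ∈ FIRST(S)

Collecting: FIRST(S) = { ε }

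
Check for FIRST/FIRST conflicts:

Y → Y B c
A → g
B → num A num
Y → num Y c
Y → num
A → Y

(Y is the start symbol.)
FIRST sets of the non-terminals at (or reachable through a nullable prefix from) the front of some alternative:
  FIRST(Y) = { 'num' }

Productions for Y:
  Y → Y B c: FIRST = { 'num' }
  Y → num Y c: FIRST = { 'num' }
  Y → num: FIRST = { 'num' }
Productions for A:
  A → g: FIRST = { 'g' }
  A → Y: FIRST = { 'num' }
B has only one production, so no FIRST/FIRST conflict is possible there.

Conflict for Y: Y → Y B c and Y → num Y c
  Overlap: { 'num' }
Conflict for Y: Y → Y B c and Y → num
  Overlap: { 'num' }
Conflict for Y: Y → num Y c and Y → num
  Overlap: { 'num' }

Answer: Yes. Y → Y B c / Y → num Y c on { 'num' }; Y → Y B c / Y → num on { 'num' }; Y → num Y c / Y → num on { 'num' }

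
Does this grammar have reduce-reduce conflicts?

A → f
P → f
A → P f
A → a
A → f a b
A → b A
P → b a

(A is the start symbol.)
Augment with A' → A and build the canonical LR(0) collection (I0 = CLOSURE({[A' → . A]}), then GOTO on every symbol after a dot until no new states appear). It has 11 states:
  I0: { [A → . P f], [A → . a], [A → . b A], [A → . f a b], [A → . f], [A' → . A], [P → . b a], [P → . f] }  — shift
  I1: { [A' → A .] }  — accept
  I2: { [A → P . f] }  — shift
  I3: { [A → a .] }  — reduce
  I4: { [A → . P f], [A → . a], [A → . b A], [A → . f a b], [A → . f], [A → b . A], [P → . b a], [P → . f], [P → b . a] }  — shift
  I5: { [A → f . a b], [A → f .], [P → f .] }  — shift, 2 reduces
  I6: { [A → f a . b] }  — shift
  I7: { [A → f a b .] }  — reduce
  I8: { [A → b A .] }  — reduce
  I9: { [A → a .], [P → b a .] }  — 2 reduces
  I10: { [A → P f .] }  — reduce

I5 contains complete items [A → f .], [P → f .] — reduce-reduce conflict.
I9 contains complete items [A → a .], [P → b a .] — reduce-reduce conflict.

Answer: Yes — I5: [A → f .] vs [P → f .]; I9: [A → a .] vs [P → b a .]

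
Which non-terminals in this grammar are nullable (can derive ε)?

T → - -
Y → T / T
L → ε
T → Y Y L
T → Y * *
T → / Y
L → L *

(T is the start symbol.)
ε-productions: L → ε
So L is immediately nullable.
No further non-terminal can be added: every production for the remaining non-terminals contains a terminal or a non-nullable non-terminal.
Nullable = { 'L' }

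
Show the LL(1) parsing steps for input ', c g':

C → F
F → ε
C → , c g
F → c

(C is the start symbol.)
Stack is shown with the top on the left.

Stack    Input    Action
------------------------
C $      , c g $  output C → , c g
, c g $  , c g $  match ','
c g $    c g $    match 'c'
g $      g $      match 'g'
$        $        accept

The string is accepted.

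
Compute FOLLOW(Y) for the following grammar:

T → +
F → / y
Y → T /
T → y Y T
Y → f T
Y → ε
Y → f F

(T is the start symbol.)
To compute FOLLOW(Y), find every occurrence of Y on a right-hand side N → α Y β: add FIRST(β) \ {ε}, and if β is empty or nullable also add FOLLOW(N). Iterate to a fixed point.

In T → y Y T: Y is followed by T, add FIRST(T) \ {ε} = { '+', 'y' }

Taking the union: FOLLOW(Y) = { '+', 'y' }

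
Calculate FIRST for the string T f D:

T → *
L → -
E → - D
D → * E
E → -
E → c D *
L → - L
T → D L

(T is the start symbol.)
FIRST sets of the non-terminals involved (from the grammar, by fixed-point iteration):
  FIRST(T) = { '*' }

To compute FIRST(T f D), process the symbols left to right:
Symbol T is a non-terminal. Add FIRST(T) \ {ε} = { '*' }
T is not nullable (ε ∉ FIRST(T)), so stop here.
FIRST(T f D) = { '*' }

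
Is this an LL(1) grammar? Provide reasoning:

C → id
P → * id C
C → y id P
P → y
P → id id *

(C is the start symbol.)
Yes, the grammar is LL(1).

A grammar is LL(1) if for each non-terminal N with multiple productions, the predict sets of those productions are pairwise disjoint, where PREDICT(N → α) = (FIRST(α) \ {ε}) ∪ (FOLLOW(N) if α ⇒* ε).

For C:
  PREDICT(C → id) = { 'id' }
  PREDICT(C → y id P) = { 'y' }
For P:
  PREDICT(P → '*' id C) = { '*' }
  PREDICT(P → y) = { 'y' }
  PREDICT(P → id id '*') = { 'id' }

All predict sets are disjoint. The grammar IS LL(1).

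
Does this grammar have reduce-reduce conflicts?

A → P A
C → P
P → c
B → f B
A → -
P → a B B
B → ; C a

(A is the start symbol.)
Augment with A' → A and build the canonical LR(0) collection (I0 = CLOSURE({[A' → . A]}), then GOTO on every symbol after a dot until no new states appear). It has 15 states:
  I0: { [A → . -], [A → . P A], [A' → . A], [P → . a B B], [P → . c] }  — shift
  I1: { [A → - .] }  — reduce
  I2: { [A' → A .] }  — accept
  I3: { [A → . -], [A → . P A], [A → P . A], [P → . a B B], [P → . c] }  — shift
  I4: { [B → . ; C a], [B → . f B], [P → a . B B] }  — shift
  I5: { [P → c .] }  — reduce
  I6: { [B → ; . C a], [C → . P], [P → . a B B], [P → . c] }  — shift
  I7: { [B → . ; C a], [B → . f B], [P → a B . B] }  — shift
  I8: { [B → . ; C a], [B → . f B], [B → f . B] }  — shift
  I9: { [B → f B .] }  — reduce
  I10: { [P → a B B .] }  — reduce
  I11: { [B → ; C . a] }  — shift
  I12: { [C → P .] }  — reduce
  I13: { [B → ; C a .] }  — reduce
  I14: { [A → P A .] }  — reduce

No state contains more than one complete item.

Answer: No reduce-reduce conflicts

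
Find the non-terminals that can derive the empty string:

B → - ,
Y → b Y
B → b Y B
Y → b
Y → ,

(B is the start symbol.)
None

A non-terminal is nullable if it can derive ε (the empty string): either it has an ε-production, or it has a production whose right-hand side consists entirely of nullable non-terminals.

There are no ε-productions, so no non-terminal can derive ε.
No non-terminals are nullable.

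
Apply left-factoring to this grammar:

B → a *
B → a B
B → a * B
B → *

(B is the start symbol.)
Left-factoring transforms A → αβ₁ | αβ₂ into A → αA' and A' → β₁ | β₂
(α is the longest common prefix among the alternatives). Repeat until
no nonterminal has two alternatives with a common prefix.

Round 1: B has alternatives sharing prefix 'a'. Introduce B': B → a B'
  Add: B' → *
  Add: B' → B
  Add: B' → * B

Round 2: B' has alternatives sharing prefix '*'. Introduce B'': B' → * B''
  Add: B'' → ε
  Add: B'' → B

No remaining common prefixes — done.

Resulting grammar:
B → a B'
B' → * B''
B'' → ε
B'' → B
B' → B
B → *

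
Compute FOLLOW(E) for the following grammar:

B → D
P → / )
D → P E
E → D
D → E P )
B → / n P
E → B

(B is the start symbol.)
In D → P E: E is at the end, add FOLLOW(D)
In D → E P ): E is followed by P ')', add FIRST(P ')') \ {ε} = { '/' }

The FOLLOW sets referred to above (computed the same way, to a fixed point):
  FOLLOW(D) = { $, '/' }

Taking the union: FOLLOW(E) = { $, '/' }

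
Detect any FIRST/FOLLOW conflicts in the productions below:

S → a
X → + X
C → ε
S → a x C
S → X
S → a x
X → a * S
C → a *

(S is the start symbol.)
Nullable non-terminals: C.

C: nullable alternative(s) C → ε; FOLLOW(C) = { $ }
  C → ε: FIRST \ {ε} = { } — this is the only nullable alternative, skip
  C → a *: FIRST \ {ε} = { 'a' } — disjoint from FOLLOW(C)

S, X have no nullable alternative, so no FIRST/FOLLOW check is needed there.

No FIRST/FOLLOW conflicts found.

Answer: No FIRST/FOLLOW conflicts.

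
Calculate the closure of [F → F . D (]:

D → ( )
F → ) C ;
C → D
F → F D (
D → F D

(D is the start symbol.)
Start with: [F → F . D (]
  [F → F . D (] has the dot before D: add [D → . ( )], [D → . F D]
  [D → . F D] has the dot before F: add [F → . ) C ;], [F → . F D (]
No further items can be added.

CLOSURE = { [D → . ( )], [D → . F D], [F → . ) C ;], [F → . F D (], [F → F . D (] }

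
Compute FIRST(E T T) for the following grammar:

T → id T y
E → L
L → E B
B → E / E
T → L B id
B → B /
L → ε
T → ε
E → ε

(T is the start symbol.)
FIRST sets of the non-terminals involved (from the grammar, by fixed-point iteration):
  FIRST(E) = { '/', ε }
  FIRST(T) = { '/', 'id', ε }

To compute FIRST(E T T), process the symbols left to right:
Symbol E is a non-terminal. Add FIRST(E) \ {ε} = { '/' }
E is nullable (ε ∈ FIRST(E)), continue to the next symbol.
Symbol T is a non-terminal. Add FIRST(T) \ {ε} = { '/', 'id' }
T is nullable (ε ∈ FIRST(T)), continue to the next symbol.
Symbol T is a non-terminal. Add FIRST(T) \ {ε} = { '/', 'id' }
T is nullable (ε ∈ FIRST(T)), continue to the next symbol.
All symbols are nullable, so ε is in the result.
FIRST(E T T) = { '/', 'id', ε }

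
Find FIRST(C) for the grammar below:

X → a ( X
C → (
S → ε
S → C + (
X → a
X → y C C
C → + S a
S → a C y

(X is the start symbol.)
To compute FIRST(C), examine every production with C on the left-hand side, reading each right-hand side left to right until a non-nullable symbol is reached.

From C → (:
  - '(' is a terminal: add '(' and stop
From C → + S a:
  - '+' is a terminal: add '+' and stop

Collecting: FIRST(C) = { '(', '+' }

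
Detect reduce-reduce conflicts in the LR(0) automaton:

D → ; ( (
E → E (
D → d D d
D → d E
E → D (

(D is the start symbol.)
No reduce-reduce conflicts

A reduce-reduce conflict occurs when an LR(0) state has two complete items [A → α .] and [B → β .] — both call for a reduction, and with no lookahead the parser cannot choose between them.

Augment with D' → D and build the canonical LR(0) collection (I0 = CLOSURE({[D' → . D]}), then GOTO on every symbol after a dot until no new states appear). It has 11 states:
  I0: { [D → . ; ( (], [D → . d D d], [D → . d E], [D' → . D] }  — shift
  I1: { [D → ; . ( (] }  — shift
  I2: { [D' → D .] }  — accept
  I3: { [D → . ; ( (], [D → . d D d], [D → . d E], [D → d . D d], [D → d . E], [E → . D (], [E → . E (] }  — shift
  I4: { [D → d D . d], [E → D . (] }  — shift
  I5: { [D → d E .], [E → E . (] }  — shift, reduce
  I6: { [E → E ( .] }  — reduce
  I7: { [E → D ( .] }  — reduce
  I8: { [D → d D d .] }  — reduce
  I9: { [D → ; ( . (] }  — shift
  I10: { [D → ; ( ( .] }  — reduce

No state contains more than one complete item.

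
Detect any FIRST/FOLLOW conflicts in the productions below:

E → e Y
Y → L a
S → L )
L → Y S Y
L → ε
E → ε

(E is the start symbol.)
Yes. L → Y S Y with FOLLOW(L) on { 'a' }

A FIRST/FOLLOW conflict occurs when a non-terminal N has a nullable alternative N → β (β ⇒* ε) and another alternative N → α with FIRST(α) ∩ FOLLOW(N) ≠ ∅: on such a lookahead the parser cannot decide between expanding α and letting N vanish via β.

Nullable non-terminals: E, L.
FIRST sets used below: FIRST(Y) = { 'a' }

E: nullable alternative(s) E → ε; FOLLOW(E) = { $ }
  E → e Y: FIRST \ {ε} = { 'e' } — disjoint from FOLLOW(E)
  E → ε: FIRST \ {ε} = { } — this is the only nullable alternative, skip

L: nullable alternative(s) L → ε; FOLLOW(L) = { ')', 'a' }
  L → Y S Y: FIRST \ {ε} = { 'a' } — overlaps FOLLOW(L) on { 'a' }: CONFLICT
  L → ε: FIRST \ {ε} = { } — this is the only nullable alternative, skip

S, Y have no nullable alternative, so no FIRST/FOLLOW check is needed there.

So the grammar has 1 FIRST/FOLLOW conflict (marked CONFLICT above).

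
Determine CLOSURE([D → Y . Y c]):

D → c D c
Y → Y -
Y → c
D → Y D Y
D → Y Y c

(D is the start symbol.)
To compute CLOSURE, for each item [A → α.Bβ] where B is a non-terminal, add [B → .γ] for all productions B → γ; repeat for the newly added items until nothing changes.

Start with: [D → Y . Y c]
  [D → Y . Y c] has the dot before Y: add [Y → . Y -], [Y → . c]
No further items can be added.

CLOSURE = { [D → Y . Y c], [Y → . Y -], [Y → . c] }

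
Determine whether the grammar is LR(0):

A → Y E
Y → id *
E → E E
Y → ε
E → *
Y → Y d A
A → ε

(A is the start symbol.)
No. Shift-reduce conflict between [A → .] and [Y → . id *]

Augment with A' → A and build the canonical LR(0) collection (I0 = CLOSURE({[A' → . A]}), then GOTO on every symbol after a dot until no new states appear). It has 10 states:
  I0: { [A → . Y E], [A → .], [A' → . A], [Y → . Y d A], [Y → . id *], [Y → .] }  — shift, 2 reduces
  I1: { [A' → A .] }  — accept
  I2: { [A → Y . E], [E → . *], [E → . E E], [Y → Y . d A] }  — shift
  I3: { [Y → id . *] }  — shift
  I4: { [Y → id * .] }  — reduce
  I5: { [E → * .] }  — reduce
  I6: { [A → Y E .], [E → . *], [E → . E E], [E → E . E] }  — shift, reduce
  I7: { [A → . Y E], [A → .], [Y → . Y d A], [Y → . id *], [Y → .], [Y → Y d . A] }  — shift, 2 reduces
  I8: { [Y → Y d A .] }  — reduce
  I9: { [E → . *], [E → . E E], [E → E . E], [E → E E .] }  — shift, reduce

Conflict in state I0:
  Shift-reduce conflict between [A → .] and [Y → . id *]
So the grammar is NOT LR(0).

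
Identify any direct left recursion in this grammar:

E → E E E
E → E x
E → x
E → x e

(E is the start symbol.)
Direct left recursion occurs when N → N α for some non-terminal N (the right-hand side begins with the left-hand side itself).

E → E E E: LEFT RECURSIVE (starts with E)
E → E x: LEFT RECURSIVE (starts with E)
E → x: starts with x
E → x e: starts with x

The grammar has direct left recursion on: E.

Answer: Yes, E is left-recursive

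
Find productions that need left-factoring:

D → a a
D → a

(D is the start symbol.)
Left-factoring is needed when two productions for the same non-terminal
share a common prefix on the right-hand side.

Productions for D:
  D → a a
  D → a

Found common prefix 'a' in productions for D

Answer: Yes, D has productions with common prefix 'a'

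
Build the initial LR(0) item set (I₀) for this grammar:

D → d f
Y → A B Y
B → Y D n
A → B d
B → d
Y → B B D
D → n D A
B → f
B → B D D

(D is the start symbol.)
First, augment the grammar with D' → D
I₀ = CLOSURE({ [D' → . D] }):
  [D' → . D] has the dot before D: add [D → . d f], [D → . n D A]
No further items can be added.

I₀ = { [D → . d f], [D → . n D A], [D' → . D] }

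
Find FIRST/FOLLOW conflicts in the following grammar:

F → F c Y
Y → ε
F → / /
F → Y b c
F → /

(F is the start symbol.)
Nullable non-terminals: Y.
Y has a nullable alternative but only one production, so nothing to check.

F has no nullable alternative, so no FIRST/FOLLOW check is needed there.

No FIRST/FOLLOW conflicts found.

Answer: No FIRST/FOLLOW conflicts.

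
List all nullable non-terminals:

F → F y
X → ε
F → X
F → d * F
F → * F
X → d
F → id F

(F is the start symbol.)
{ 'F', 'X' }

ε-productions: X → ε
So X is immediately nullable.
F → X: every symbol on the right is nullable, so F is nullable too.
Every non-terminal is now nullable.
Nullable = { 'F', 'X' }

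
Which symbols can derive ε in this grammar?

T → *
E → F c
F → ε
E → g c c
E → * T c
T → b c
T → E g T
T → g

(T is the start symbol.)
{ 'F' }

ε-productions: F → ε
So F is immediately nullable.
No further non-terminal can be added: every production for the remaining non-terminals contains a terminal or a non-nullable non-terminal.
Nullable = { 'F' }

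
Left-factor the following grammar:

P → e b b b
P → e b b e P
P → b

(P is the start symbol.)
P → e b b P'
P' → b
P' → e P
P → b

Left-factoring transforms A → αβ₁ | αβ₂ into A → αA' and A' → β₁ | β₂
(α is the longest common prefix among the alternatives). Repeat until
no nonterminal has two alternatives with a common prefix.

Round 1: P has alternatives sharing prefix 'e b b'. Introduce P': P → e b b P'
  Add: P' → b
  Add: P' → e P

No remaining common prefixes — done.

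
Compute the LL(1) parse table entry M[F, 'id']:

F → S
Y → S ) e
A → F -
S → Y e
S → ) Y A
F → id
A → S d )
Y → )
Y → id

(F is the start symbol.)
F → S, F → id

To find M[F, 'id'], we find productions for F where 'id' is in the predict set (PREDICT(N → α) = (FIRST(α) \ {ε}) ∪ (FOLLOW(N) if α ⇒* ε)).

Relevant sets:
  FIRST(S) = { ')', 'id' }

F → S: PREDICT = { ')', 'id' }
  'id' is in predict set, so this production goes in M[F, 'id']
F → id: PREDICT = { 'id' }
  'id' is in predict set, so this production goes in M[F, 'id']

M[F, 'id'] = F → S, F → id  (a multiply-defined cell — the grammar is not LL(1))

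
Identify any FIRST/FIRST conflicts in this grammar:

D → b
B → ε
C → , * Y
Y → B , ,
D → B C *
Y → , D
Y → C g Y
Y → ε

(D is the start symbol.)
A FIRST/FIRST conflict occurs when two productions N → α and N → β for the same non-terminal have FIRST(α) ∩ FIRST(β) ≠ ∅ (with ε ∈ FIRST of a nullable right-hand side, so two nullable alternatives also conflict).

FIRST sets of the non-terminals at (or reachable through a nullable prefix from) the front of some alternative:
  FIRST(B) = { ε }
  FIRST(C) = { ',' }

Productions for D:
  D → b: FIRST = { 'b' }
  D → B C *: FIRST = { ',' }
Productions for Y:
  Y → B , ,: FIRST = { ',' }
  Y → , D: FIRST = { ',' }
  Y → C g Y: FIRST = { ',' }
  Y → ε: FIRST = { ε }
B, C have only one production, so no FIRST/FIRST conflict is possible there.

Conflict for Y: Y → B , , and Y → , D
  Overlap: { ',' }
Conflict for Y: Y → B , , and Y → C g Y
  Overlap: { ',' }
Conflict for Y: Y → , D and Y → C g Y
  Overlap: { ',' }

Answer: Yes. Y → B ',' ',' / Y → ',' D on { ',' }; Y → B ',' ',' / Y → C g Y on { ',' }; Y → ',' D / Y → C g Y on { ',' }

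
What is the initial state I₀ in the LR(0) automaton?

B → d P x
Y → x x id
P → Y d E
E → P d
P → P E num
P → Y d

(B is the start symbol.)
First, augment the grammar with B' → B
I₀ = CLOSURE({ [B' → . B] }):
  [B' → . B] has the dot before B: add [B → . d P x]
No further items can be added.

I₀ = { [B → . d P x], [B' → . B] }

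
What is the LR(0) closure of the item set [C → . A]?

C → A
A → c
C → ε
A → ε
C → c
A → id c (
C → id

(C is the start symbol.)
To compute CLOSURE, for each item [A → α.Bβ] where B is a non-terminal, add [B → .γ] for all productions B → γ; repeat for the newly added items until nothing changes.

Start with: [C → . A]
  [C → . A] has the dot before A: add [A → . c], [A → .], [A → . id c (]
No further items can be added.

CLOSURE = { [A → . c], [A → . id c (], [A → .], [C → . A] }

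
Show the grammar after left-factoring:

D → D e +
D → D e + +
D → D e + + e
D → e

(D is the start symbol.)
D → D e + D'
D' → ε
D' → + D''
D'' → ε
D'' → e
D → e

Left-factoring transforms A → αβ₁ | αβ₂ into A → αA' and A' → β₁ | β₂
(α is the longest common prefix among the alternatives). Repeat until
no nonterminal has two alternatives with a common prefix.

Round 1: D has alternatives sharing prefix 'D e +'. Introduce D': D → D e + D'
  Add: D' → ε
  Add: D' → +
  Add: D' → + e

Round 2: D' has alternatives sharing prefix '+'. Introduce D'': D' → + D''
  Add: D'' → ε
  Add: D'' → e

No remaining common prefixes — done.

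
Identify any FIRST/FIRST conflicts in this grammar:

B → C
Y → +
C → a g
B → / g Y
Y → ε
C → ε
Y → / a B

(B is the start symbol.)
FIRST sets of the non-terminals at (or reachable through a nullable prefix from) the front of some alternative:
  FIRST(C) = { 'a', ε }

Productions for B:
  B → C: FIRST = { 'a', ε }
  B → / g Y: FIRST = { '/' }
Productions for Y:
  Y → +: FIRST = { '+' }
  Y → ε: FIRST = { ε }
  Y → / a B: FIRST = { '/' }
Productions for C:
  C → a g: FIRST = { 'a' }
  C → ε: FIRST = { ε }

All alternatives of each non-terminal have pairwise disjoint FIRST sets.

Answer: No FIRST/FIRST conflicts.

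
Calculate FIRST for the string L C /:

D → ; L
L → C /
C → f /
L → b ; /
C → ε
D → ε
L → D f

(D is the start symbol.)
FIRST sets of the non-terminals involved (from the grammar, by fixed-point iteration):
  FIRST(L) = { '/', ';', 'b', 'f' }

To compute FIRST(L C /), process the symbols left to right:
Symbol L is a non-terminal. Add FIRST(L) \ {ε} = { '/', ';', 'b', 'f' }
L is not nullable (ε ∉ FIRST(L)), so stop here.
FIRST(L C /) = { '/', ';', 'b', 'f' }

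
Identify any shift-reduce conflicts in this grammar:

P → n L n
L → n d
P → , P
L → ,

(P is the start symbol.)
No shift-reduce conflicts

A shift-reduce conflict occurs when an LR(0) state has both:
  - a complete (reduce) item [A → α .] (dot at the end), and
  - a shift item [B → β . c γ] (dot before a terminal).

Augment with P' → P and build the canonical LR(0) collection (I0 = CLOSURE({[P' → . P]}), then GOTO on every symbol after a dot until no new states appear). It has 10 states:
  I0: { [P → . , P], [P → . n L n], [P' → . P] }  — shift
  I1: { [P → , . P], [P → . , P], [P → . n L n] }  — shift
  I2: { [P' → P .] }  — accept
  I3: { [L → . ,], [L → . n d], [P → n . L n] }  — shift
  I4: { [L → , .] }  — reduce
  I5: { [P → n L . n] }  — shift
  I6: { [L → n . d] }  — shift
  I7: { [L → n d .] }  — reduce
  I8: { [P → n L n .] }  — reduce
  I9: { [P → , P .] }  — reduce

No state contains both a complete item and a shift item.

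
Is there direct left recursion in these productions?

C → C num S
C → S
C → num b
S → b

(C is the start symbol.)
C → C num S: LEFT RECURSIVE (starts with C)
C → S: starts with S
C → num b: starts with num
S → b: starts with b

The grammar has direct left recursion on: C.

Answer: Yes, C is left-recursive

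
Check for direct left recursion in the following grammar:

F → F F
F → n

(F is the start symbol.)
Yes, F is left-recursive

Direct left recursion occurs when N → N α for some non-terminal N (the right-hand side begins with the left-hand side itself).

F → F F: LEFT RECURSIVE (starts with F)
F → n: starts with n

The grammar has direct left recursion on: F.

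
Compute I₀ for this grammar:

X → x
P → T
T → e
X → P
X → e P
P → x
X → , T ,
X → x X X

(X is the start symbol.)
First, augment the grammar with X' → X
I₀ = CLOSURE({ [X' → . X] }):
  [X' → . X] has the dot before X: add [X → . x], [X → . P], [X → . e P], [X → . , T ,], [X → . x X X]
  [X → . P] has the dot before P: add [P → . T], [P → . x]
  [P → . T] has the dot before T: add [T → . e]
No further items can be added.

I₀ = { [P → . T], [P → . x], [T → . e], [X → . , T ,], [X → . P], [X → . e P], [X → . x X X], [X → . x], [X' → . X] }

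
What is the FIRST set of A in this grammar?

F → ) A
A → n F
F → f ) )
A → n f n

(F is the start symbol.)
{ 'n' }

From A → n F:
  - n is a terminal: add 'n' and stop
From A → n f n:
  - n is a terminal: add 'n' and stop

Collecting: FIRST(A) = { 'n' }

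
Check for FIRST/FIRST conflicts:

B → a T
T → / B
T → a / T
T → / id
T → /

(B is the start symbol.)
A FIRST/FIRST conflict occurs when two productions N → α and N → β for the same non-terminal have FIRST(α) ∩ FIRST(β) ≠ ∅ (with ε ∈ FIRST of a nullable right-hand side, so two nullable alternatives also conflict).

Productions for T:
  T → / B: FIRST = { '/' }
  T → a / T: FIRST = { 'a' }
  T → / id: FIRST = { '/' }
  T → /: FIRST = { '/' }
B has only one production, so no FIRST/FIRST conflict is possible there.

Conflict for T: T → / B and T → / id
  Overlap: { '/' }
Conflict for T: T → / B and T → /
  Overlap: { '/' }
Conflict for T: T → / id and T → /
  Overlap: { '/' }

Answer: Yes. T → '/' B / T → '/' id on { '/' }; T → '/' B / T → '/' on { '/' }; T → '/' id / T → '/' on { '/' }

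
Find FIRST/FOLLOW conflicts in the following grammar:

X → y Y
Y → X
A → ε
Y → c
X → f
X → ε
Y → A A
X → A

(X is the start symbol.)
A FIRST/FOLLOW conflict occurs when a non-terminal N has a nullable alternative N → β (β ⇒* ε) and another alternative N → α with FIRST(α) ∩ FOLLOW(N) ≠ ∅: on such a lookahead the parser cannot decide between expanding α and letting N vanish via β.

Nullable non-terminals: A, X, Y.
FIRST sets used below: FIRST(A) = { ε }, FIRST(X) = { 'f', 'y', ε }
A has a nullable alternative but only one production, so nothing to check.

X: nullable alternative(s) X → ε, X → A; FOLLOW(X) = { $ }
  X → y Y: FIRST \ {ε} = { 'y' } — disjoint from FOLLOW(X)
  X → f: FIRST \ {ε} = { 'f' } — disjoint from FOLLOW(X)
  X → ε: FIRST \ {ε} = { } — disjoint from FOLLOW(X)
  X → A: FIRST \ {ε} = { } — disjoint from FOLLOW(X)

Y: nullable alternative(s) Y → X, Y → A A; FOLLOW(Y) = { $ }
  Y → X: FIRST \ {ε} = { 'f', 'y' } — disjoint from FOLLOW(Y)
  Y → c: FIRST \ {ε} = { 'c' } — disjoint from FOLLOW(Y)
  Y → A A: FIRST \ {ε} = { } — disjoint from FOLLOW(Y)

No FIRST/FOLLOW conflicts found.

Answer: No FIRST/FOLLOW conflicts.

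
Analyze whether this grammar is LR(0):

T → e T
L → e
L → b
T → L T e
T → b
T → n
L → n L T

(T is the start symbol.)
No. Reduce-reduce conflict: [L → b .] and [T → b .]

A grammar is LR(0) if no state in the canonical LR(0) collection has:
  - both a shift item (dot before a terminal) and a complete item (shift-reduce conflict), or
  - two or more complete items (reduce-reduce conflict; the accept item [T' → T .] counts as a complete item here).

Augment with T' → T and build the canonical LR(0) collection (I0 = CLOSURE({[T' → . T]}), then GOTO on every symbol after a dot until no new states appear). It has 14 states:
  I0: { [L → . b], [L → . e], [L → . n L T], [T → . L T e], [T → . b], [T → . e T], [T → . n], [T' → . T] }  — shift
  I1: { [L → . b], [L → . e], [L → . n L T], [T → . L T e], [T → . b], [T → . e T], [T → . n], [T → L . T e] }  — shift
  I2: { [T' → T .] }  — accept
  I3: { [L → b .], [T → b .] }  — 2 reduces
  I4: { [L → . b], [L → . e], [L → . n L T], [L → e .], [T → . L T e], [T → . b], [T → . e T], [T → . n], [T → e . T] }  — shift, reduce
  I5: { [L → . b], [L → . e], [L → . n L T], [L → n . L T], [T → n .] }  — shift, reduce
  I6: { [L → . b], [L → . e], [L → . n L T], [L → n L . T], [T → . L T e], [T → . b], [T → . e T], [T → . n] }  — shift
  I7: { [L → b .] }  — reduce
  I8: { [L → e .] }  — reduce
  I9: { [L → . b], [L → . e], [L → . n L T], [L → n . L T] }  — shift
  I10: { [L → n L T .] }  — reduce
  I11: { [T → e T .] }  — reduce
  I12: { [T → L T . e] }  — shift
  I13: { [T → L T e .] }  — reduce

Conflict in state I3:
  Reduce-reduce conflict: [L → b .] and [T → b .]
So the grammar is NOT LR(0).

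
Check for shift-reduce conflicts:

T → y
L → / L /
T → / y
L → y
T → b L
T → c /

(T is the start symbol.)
No shift-reduce conflicts

A shift-reduce conflict occurs when an LR(0) state has both:
  - a complete (reduce) item [A → α .] (dot at the end), and
  - a shift item [B → β . c γ] (dot before a terminal).

Augment with T' → T and build the canonical LR(0) collection (I0 = CLOSURE({[T' → . T]}), then GOTO on every symbol after a dot until no new states appear). It has 13 states:
  I0: { [T → . / y], [T → . b L], [T → . c /], [T → . y], [T' → . T] }  — shift
  I1: { [T → / . y] }  — shift
  I2: { [T' → T .] }  — accept
  I3: { [L → . / L /], [L → . y], [T → b . L] }  — shift
  I4: { [T → c . /] }  — shift
  I5: { [T → y .] }  — reduce
  I6: { [T → c / .] }  — reduce
  I7: { [L → . / L /], [L → . y], [L → / . L /] }  — shift
  I8: { [T → b L .] }  — reduce
  I9: { [L → y .] }  — reduce
  I10: { [L → / L . /] }  — shift
  I11: { [L → / L / .] }  — reduce
  I12: { [T → / y .] }  — reduce

No state contains both a complete item and a shift item.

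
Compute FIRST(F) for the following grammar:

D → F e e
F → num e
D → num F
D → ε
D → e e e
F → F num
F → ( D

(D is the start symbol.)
To compute FIRST(F), examine every production with F on the left-hand side, reading each right-hand side left to right until a non-nullable symbol is reached.

From F → num e:
  - num is a terminal: add 'num' and stop
From F → F num:
  - F is the symbol being defined: contributes nothing new
    F is not nullable, so stop
From F → ( D:
  - '(' is a terminal: add '(' and stop

Collecting: FIRST(F) = { '(', 'num' }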